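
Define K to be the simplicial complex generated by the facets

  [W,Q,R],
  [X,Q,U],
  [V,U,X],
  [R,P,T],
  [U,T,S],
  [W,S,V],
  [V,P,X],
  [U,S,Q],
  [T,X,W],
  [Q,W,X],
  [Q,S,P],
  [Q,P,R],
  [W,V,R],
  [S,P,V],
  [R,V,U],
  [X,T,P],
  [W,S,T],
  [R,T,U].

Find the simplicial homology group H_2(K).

We work with the vertex ordering P < Q < R < S < T < U < V < W < X. The simplices of K, each written with vertices in increasing order, are:

  0-simplices (9): P, Q, R, S, T, U, V, W, X
  1-simplices (27): PQ, PR, PS, PT, PV, PX, QR, QS, QU, QW, QX, RT, RU, RV, RW, ST, SU, SV, SW, TU, TW, TX, UV, UX, VW, VX, WX
  2-simplices (18): PQR, PQS, PRT, PSV, PTX, PVX, QRW, QSU, QUX, QWX, RTU, RUV, RVW, STU, STW, SVW, TWX, UVX

so the chain groups are C_0 ≅ Z^9, C_1 ≅ Z^27, C_2 ≅ Z^18.

Boundary ∂_1: C_1 → C_0 is given by ∂[p,q] = [q] − [p]. For instance
  ∂QS = S − Q.
This gives a 9×27 integer matrix of rank 8; reducing to Smith normal form yields diagonal entries (1,1,1,1,1,1,1,1).

∂_2: C_2 → C_1 acts by ∂[p,q,r] = [q,r] − [p,r] + [p,q]. For instance
  ∂QUX = UX − QX + QU,
  ∂QSU = SU − QU + QS.
This gives a 27×18 integer matrix of rank 17; reducing to Smith normal form yields diagonal entries (1,1,1,1,1,1,1,1,1,1,1,1,1,1,1,1,1).

Reading off H_k = ker ∂_k / im ∂_{k+1}:

  H_2: rank ker ∂_2 − rank ∂_3 = (18 − 17) − 0 = 1, and there is no ∂_3, so H_2 ≅ Z.

(K is a triangulation of the torus T^2.)

H_2 ≅ Z.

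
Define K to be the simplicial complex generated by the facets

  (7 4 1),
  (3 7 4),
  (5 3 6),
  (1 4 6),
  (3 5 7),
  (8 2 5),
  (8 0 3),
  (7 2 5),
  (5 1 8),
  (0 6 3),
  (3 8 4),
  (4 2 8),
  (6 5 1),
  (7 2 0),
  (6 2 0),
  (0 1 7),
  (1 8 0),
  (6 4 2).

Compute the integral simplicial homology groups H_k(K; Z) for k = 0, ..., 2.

Take the total order 0 < 1 < 2 < 3 < 4 < 5 < 6 < 7 < 8 on the vertex set. Then K (dimension 2) consists of the simplices:

  0-simplices (9): [0], [1], [2], [3], [4], [5], [6], [7], [8]
  1-simplices (27): (27 of them)
  2-simplices (18): [0,1,7], [0,1,8], [0,2,6], [0,2,7], [0,3,6], [0,3,8], [1,4,6], [1,4,7], [1,5,6], [1,5,8], [2,4,6], [2,4,8], [2,5,7], [2,5,8], [3,4,7], [3,4,8], [3,5,6], [3,5,7]

giving chain groups C_0 ≅ Z^9, C_1 ≅ Z^27, C_2 ≅ Z^18.

∂_1: C_1 → C_0 is given by ∂[p,q] = [q] − [p].
The 9×27 boundary matrix has rank 8 and Smith normal form diag(1,1,1,1,1,1,1,1).

The boundary map ∂_2: C_2 → C_1 sends each 2-simplex [p,q,r] to [q,r] − [p,r] + [p,q]. For instance
  ∂[3,5,6] = [5,6] − [3,6] + [3,5],
  ∂[1,4,6] = [4,6] − [1,6] + [1,4].
As a 27×18 matrix over Z this has rank 17, with invariant factors (1,1,1,1,1,1,1,1,1,1,1,1,1,1,1,1,1).

Now H_k = ker ∂_k / im ∂_{k+1}, so:

  H_0: rank C_0 − rank ∂_1 = 9 − 8 = 1, and the invariant factors of ∂_1 are all 1, so H_0 ≅ Z.
  H_1: rank ker ∂_1 − rank ∂_2 = (27 − 8) − 17 = 2, and the invariant factors of ∂_2 are all 1, so H_1 ≅ Z^2.
  H_2: rank ker ∂_2 − rank ∂_3 = (18 − 17) − 0 = 1, and there is no ∂_3, so H_2 ≅ Z.

As a check, the Euler characteristic is 9 − 27 + 18 = 0, which agrees with 1 − 2 + 1 = 0.

H_0 ≅ Z,  H_1 ≅ Z^2,  H_2 ≅ Z.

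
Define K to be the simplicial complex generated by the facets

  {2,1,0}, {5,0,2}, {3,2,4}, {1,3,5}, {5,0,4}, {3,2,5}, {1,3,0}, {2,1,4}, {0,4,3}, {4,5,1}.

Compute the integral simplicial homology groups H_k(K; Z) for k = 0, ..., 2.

Order the vertices as 0 < 1 < 2 < 3 < 4 < 5. Listing each simplex with vertices in this order, K has dimension 2 with simplices:

  0-simplices (6): [0], [1], [2], [3], [4], [5]
  1-simplices (15): [0,1], [0,2], [0,3], [0,4], [0,5], [1,2], [1,3], [1,4], [1,5], [2,3], [2,4], [2,5], [3,4], [3,5], [4,5]
  2-simplices (10): [0,1,2], [0,1,3], [0,2,5], [0,3,4], [0,4,5], [1,2,4], [1,3,5], [1,4,5], [2,3,4], [2,3,5]

so the chain groups are C_0 ≅ Z^6, C_1 ≅ Z^15, C_2 ≅ Z^10.

∂_1: C_1 → C_0 sends each edge [p,q] (with p < q) to q − p.
This gives a 6×15 integer matrix of rank 5; reducing to Smith normal form yields diagonal entries (1,1,1,1,1).

Boundary ∂_2: C_2 → C_1 sends each 2-simplex [p,q,r] to [q,r] − [p,r] + [p,q]. For instance
  ∂[1,2,4] = [2,4] − [1,4] + [1,2],
  ∂[2,3,4] = [3,4] − [2,4] + [2,3].
As a 15×10 matrix over Z this has rank 10, with invariant factors (1,1,1,1,1,1,1,1,1,2).

Reading off H_k = ker ∂_k / im ∂_{k+1}:

  H_0: rank C_0 − rank ∂_1 = 6 − 5 = 1, and the invariant factors of ∂_1 are all 1, so H_0 ≅ Z.
  H_1: rank ker ∂_1 − rank ∂_2 = (15 − 5) − 10 = 0, and ∂_2 has invariant factor 2 > 1, so H_1 ≅ Z/2.
  H_2: rank ker ∂_2 − rank ∂_3 = (10 − 10) − 0 = 0, and there is no ∂_3, so H_2 ≅ 0.

(K is a triangulation of the real projective plane RP^2.)

H_0 ≅ Z,  H_1 ≅ Z/2,  H_2 = 0.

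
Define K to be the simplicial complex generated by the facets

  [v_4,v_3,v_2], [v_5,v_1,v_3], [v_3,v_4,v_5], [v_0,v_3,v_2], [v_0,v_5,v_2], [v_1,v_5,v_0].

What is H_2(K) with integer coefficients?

H_2 = 0.

Fix the vertex order v_0 < v_1 < v_2 < v_3 < v_4 < v_5 and write every simplex with vertices in increasing order. Then dim K = 2 and the simplices of K are:

  0-simplices (6): [v_0], [v_1], [v_2], [v_3], [v_4], [v_5]
  1-simplices (12): [v_0,v_1], [v_0,v_2], [v_0,v_3], [v_0,v_5], [v_1,v_3], [v_1,v_5], [v_2,v_3], [v_2,v_4], [v_2,v_5], [v_3,v_4], [v_3,v_5], [v_4,v_5]
  2-simplices (6): [v_0,v_1,v_5], [v_0,v_2,v_3], [v_0,v_2,v_5], [v_1,v_3,v_5], [v_2,v_3,v_4], [v_3,v_4,v_5]

giving chain groups C_0 ≅ Z^6, C_1 ≅ Z^12, C_2 ≅ Z^6.

∂_1: C_1 → C_0 sends each edge [p,q] (with p < q) to q − p.
The 6×12 boundary matrix has rank 5 and Smith normal form diag(1,1,1,1,1).

∂_2: C_2 → C_1 maps a triangle to the signed sum of its edges. For instance
  ∂[v_0,v_1,v_5] = [v_1,v_5] − [v_0,v_5] + [v_0,v_1],
  ∂[v_0,v_2,v_3] = [v_2,v_3] − [v_0,v_3] + [v_0,v_2].
The 12×6 boundary matrix has rank 6 and Smith normal form diag(1,1,1,1,1,1).

Reading off H_k = ker ∂_k / im ∂_{k+1}:

  H_2: rank ker ∂_2 − rank ∂_3 = (6 − 6) − 0 = 0, and there is no ∂_3, so H_2 = 0.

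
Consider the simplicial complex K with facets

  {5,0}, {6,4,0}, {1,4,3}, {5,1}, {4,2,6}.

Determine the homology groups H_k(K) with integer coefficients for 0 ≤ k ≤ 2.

H_0 = Z,  H_1 = Z,  H_2 = 0.

Take the total order 0 < 1 < 2 < 3 < 4 < 5 < 6 on the vertex set. Then K (dimension 2) consists of the simplices:

  0-simplices (7): [0], [1], [2], [3], [4], [5], [6]
  1-simplices (10): [0,4], [0,5], [0,6], [1,3], [1,4], [1,5], [2,4], [2,6], [3,4], [4,6]
  2-simplices (3): [0,4,6], [1,3,4], [2,4,6]

Hence C_0 ≅ Z^7, C_1 ≅ Z^10, C_2 ≅ Z^3.

∂_1: C_1 → C_0 sends each edge [p,q] (with p < q) to q − p.
This gives a 7×10 integer matrix of rank 6; reducing to Smith normal form yields diagonal entries (1,1,1,1,1,1).

∂_2: C_2 → C_1 acts by ∂[p,q,r] = [q,r] − [p,r] + [p,q]. For instance
  ∂[1,3,4] = [3,4] − [1,4] + [1,3],
  ∂[0,4,6] = [4,6] − [0,6] + [0,4].
The resulting 10×3 matrix has rank 3, and its Smith normal form has invariant factors (1,1,1).

Computing H_k = (kernel of ∂_k) / (image of ∂_{k+1}):

  H_0: rank C_0 − rank ∂_1 = 7 − 6 = 1, and the invariant factors of ∂_1 are all 1, so H_0 = Z.
  H_1: rank ker ∂_1 − rank ∂_2 = (10 − 6) − 3 = 1, and the invariant factors of ∂_2 are all 1, so H_1 = Z.
  H_2: rank ker ∂_2 − rank ∂_3 = (3 − 3) − 0 = 0, and there is no ∂_3, so H_2 = 0.

As a check, the Euler characteristic is 7 − 10 + 3 = 0, which agrees with 1 − 1 + 0 = 0.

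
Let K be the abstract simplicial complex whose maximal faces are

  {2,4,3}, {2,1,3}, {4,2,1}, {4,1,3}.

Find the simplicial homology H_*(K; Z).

We work with the vertex ordering 1 < 2 < 3 < 4. The simplices of K, each written with vertices in increasing order, are:

  0-simplices (4): [1], [2], [3], [4]
  1-simplices (6): [1,2], [1,3], [1,4], [2,3], [2,4], [3,4]
  2-simplices (4): [1,2,3], [1,2,4], [1,3,4], [2,3,4]

Hence C_0 ≅ Z^4, C_1 ≅ Z^6, C_2 ≅ Z^4.

The boundary map ∂_1: C_1 → C_0 is given by ∂[p,q] = [q] − [p].
This gives a 4×6 integer matrix of rank 3; reducing to Smith normal form yields diagonal entries (1,1,1).

The boundary map ∂_2: C_2 → C_1 acts by ∂[p,q,r] = [q,r] − [p,r] + [p,q]. For instance
  ∂[2,3,4] = [3,4] − [2,4] + [2,3],
  ∂[1,2,4] = [2,4] − [1,4] + [1,2].
As a 6×4 matrix over Z this has rank 3, with invariant factors (1,1,1).

Now H_k = ker ∂_k / im ∂_{k+1}, so:

  H_0: rank C_0 − rank ∂_1 = 4 − 3 = 1, and the invariant factors of ∂_1 are all 1, so H_0 ≅ Z.
  H_1: rank ker ∂_1 − rank ∂_2 = (6 − 3) − 3 = 0, and the invariant factors of ∂_2 are all 1, so H_1 ≅ 0.
  H_2: rank ker ∂_2 − rank ∂_3 = (4 − 3) − 0 = 1, and there is no ∂_3, so H_2 ≅ Z.

H_0 = Z,  H_1 = 0,  H_2 = Z.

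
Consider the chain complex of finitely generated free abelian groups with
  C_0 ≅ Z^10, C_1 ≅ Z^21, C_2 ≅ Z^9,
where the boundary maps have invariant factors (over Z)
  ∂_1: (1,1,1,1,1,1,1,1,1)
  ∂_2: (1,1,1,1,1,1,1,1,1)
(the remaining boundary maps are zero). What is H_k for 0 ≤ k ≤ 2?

H_0: b_0 = 10 − 0 − 9 = 1; torsion from ∂_1 factors > 1: none. So H_0 ≅ Z.
H_1: b_1 = 21 − 9 − 9 = 3; torsion from ∂_2 factors > 1: none. So H_1 ≅ Z^3.
H_2: b_2 = 9 − 9 − 0 = 0; torsion from ∂_3 factors > 1: none. So H_2 ≅ 0.

H_0 ≅ Z,  H_1 ≅ Z^3,  H_2 = 0.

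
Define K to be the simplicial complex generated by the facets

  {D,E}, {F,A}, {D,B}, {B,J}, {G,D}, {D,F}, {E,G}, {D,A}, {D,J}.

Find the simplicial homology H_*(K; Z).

H_0 ≅ Z,  H_1 ≅ Z^3.

Fix the vertex order A < B < D < E < F < G < J and write every simplex with vertices in increasing order. Then dim K = 1 and the simplices of K are:

  0-simplices (7): A, B, D, E, F, G, J
  1-simplices (9): AD, AF, BD, BJ, DE, DF, DG, DJ, EG

so the chain groups are C_0 ≅ Z^7, C_1 ≅ Z^9.

Boundary ∂_1: C_1 → C_0 is given by ∂[p,q] = [q] − [p].
As a 7×9 matrix over Z this has rank 6, with invariant factors (1,1,1,1,1,1).

Reading off H_k = ker ∂_k / im ∂_{k+1}:

  H_0: rank C_0 − rank ∂_1 = 7 − 6 = 1, and the invariant factors of ∂_1 are all 1, so H_0 ≅ Z.
  H_1: rank ker ∂_1 − rank ∂_2 = (9 − 6) − 0 = 3, and there is no ∂_2, so H_1 ≅ Z^3.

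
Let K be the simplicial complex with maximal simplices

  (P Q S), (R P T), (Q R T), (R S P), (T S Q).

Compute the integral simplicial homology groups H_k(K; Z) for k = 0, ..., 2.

We work with the vertex ordering P < Q < R < S < T. The simplices of K, each written with vertices in increasing order, are:

  0-simplices (5): P, Q, R, S, T
  1-simplices (10): PQ, PR, PS, PT, QR, QS, QT, RS, RT, ST
  2-simplices (5): PQS, PRS, PRT, QRT, QST

giving chain groups C_0 ≅ Z^5, C_1 ≅ Z^10, C_2 ≅ Z^5.

∂_1: C_1 → C_0 maps an edge to its endpoints' difference, ∂[p,q] = q − p.
As a 5×10 matrix over Z this has rank 4, with invariant factors (1,1,1,1).

The boundary map ∂_2: C_2 → C_1 maps a triangle to the signed sum of its edges. For instance
  ∂PRS = RS − PS + PR,
  ∂QRT = RT − QT + QR.
As a 10×5 matrix over Z this has rank 5, with invariant factors (1,1,1,1,1).

Computing H_k = (kernel of ∂_k) / (image of ∂_{k+1}):

  H_0: rank C_0 − rank ∂_1 = 5 − 4 = 1, and the invariant factors of ∂_1 are all 1, so H_0 = Z.
  H_1: rank ker ∂_1 − rank ∂_2 = (10 − 4) − 5 = 1, and the invariant factors of ∂_2 are all 1, so H_1 = Z.
  H_2: rank ker ∂_2 − rank ∂_3 = (5 − 5) − 0 = 0, and there is no ∂_3, so H_2 = 0.

As a check, the Euler characteristic is 5 − 10 + 5 = 0, which agrees with 1 − 1 + 0 = 0.

H_0 ≅ Z,  H_1 ≅ Z,  H_2 = 0.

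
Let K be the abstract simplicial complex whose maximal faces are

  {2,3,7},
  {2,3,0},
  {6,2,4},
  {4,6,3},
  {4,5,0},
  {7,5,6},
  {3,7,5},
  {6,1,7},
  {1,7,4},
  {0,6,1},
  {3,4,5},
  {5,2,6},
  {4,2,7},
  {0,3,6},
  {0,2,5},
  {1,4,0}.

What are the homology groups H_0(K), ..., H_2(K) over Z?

Order the vertices as 0 < 1 < 2 < 3 < 4 < 5 < 6 < 7. Listing each simplex with vertices in this order, K has dimension 2 with simplices:

  0-simplices (8): [0], [1], [2], [3], [4], [5], [6], [7]
  1-simplices (24): (24 of them)
  2-simplices (16): [0,1,4], [0,1,6], [0,2,3], [0,2,5], [0,3,6], [0,4,5], [1,4,7], [1,6,7], [2,3,7], [2,4,6], [2,4,7], [2,5,6], [3,4,5], [3,4,6], [3,5,7], [5,6,7]

Hence C_0 ≅ Z^8, C_1 ≅ Z^24, C_2 ≅ Z^16.

The boundary map ∂_1: C_1 → C_0 is given by ∂[p,q] = [q] − [p].
This gives a 8×24 integer matrix of rank 7; reducing to Smith normal form yields diagonal entries (1,1,1,1,1,1,1).

∂_2: C_2 → C_1 sends each 2-simplex [p,q,r] to [q,r] − [p,r] + [p,q]. For instance
  ∂[2,5,6] = [5,6] − [2,6] + [2,5],
  ∂[0,2,5] = [2,5] − [0,5] + [0,2].
This gives a 24×16 integer matrix of rank 15; reducing to Smith normal form yields diagonal entries (1,1,1,1,1,1,1,1,1,1,1,1,1,1,1).

From H_k ≅ ker(∂_k) / im(∂_{k+1}) we obtain:

  H_0: rank C_0 − rank ∂_1 = 8 − 7 = 1, and the invariant factors of ∂_1 are all 1, so H_0 = Z.
  H_1: rank ker ∂_1 − rank ∂_2 = (24 − 7) − 15 = 2, and the invariant factors of ∂_2 are all 1, so H_1 = Z^2.
  H_2: rank ker ∂_2 − rank ∂_3 = (16 − 15) − 0 = 1, and there is no ∂_3, so H_2 = Z.

As a check, the Euler characteristic is 8 − 24 + 16 = 0, which agrees with 1 − 2 + 1 = 0.
(K is a triangulation of the torus T^2.)

H_0 = Z,  H_1 = Z^2,  H_2 = Z.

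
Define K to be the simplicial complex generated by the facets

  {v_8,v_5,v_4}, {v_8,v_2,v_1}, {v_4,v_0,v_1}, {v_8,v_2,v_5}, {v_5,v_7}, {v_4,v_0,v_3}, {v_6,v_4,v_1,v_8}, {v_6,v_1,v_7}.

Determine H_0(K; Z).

We work with the vertex ordering v_0 < v_1 < v_2 < v_3 < v_4 < v_5 < v_6 < v_7 < v_8. The simplices of K, each written with vertices in increasing order, are:

  0-simplices (9): [v_0], [v_1], [v_2], [v_3], [v_4], [v_5], [v_6], [v_7], [v_8]
  1-simplices (18): (18 of them)
  2-simplices (10): [v_0,v_1,v_4], [v_0,v_3,v_4], [v_1,v_2,v_8], [v_1,v_4,v_6], [v_1,v_4,v_8], [v_1,v_6,v_7], [v_1,v_6,v_8], [v_2,v_5,v_8], [v_4,v_5,v_8], [v_4,v_6,v_8]
  3-simplices (1): [v_1,v_4,v_6,v_8]

so the chain groups are C_0 ≅ Z^9, C_1 ≅ Z^18, C_2 ≅ Z^10, C_3 ≅ Z^1.

Boundary ∂_1: C_1 → C_0 maps an edge to its endpoints' difference, ∂[p,q] = q − p.
The resulting 9×18 matrix has rank 8, and its Smith normal form has invariant factors (1,1,1,1,1,1,1,1).

∂_2: C_2 → C_1 acts by ∂[p,q,r] = [q,r] − [p,r] + [p,q]. For instance
  ∂[v_4,v_5,v_8] = [v_5,v_8] − [v_4,v_8] + [v_4,v_5],
  ∂[v_2,v_5,v_8] = [v_5,v_8] − [v_2,v_8] + [v_2,v_5].
The resulting 18×10 matrix has rank 9, and its Smith normal form has invariant factors (1,1,1,1,1,1,1,1,1).

Boundary ∂_3: C_3 → C_2 sends each 3-simplex σ to the alternating sum Σ_i (−1)^i (σ with its i-th vertex removed). For instance
  ∂[v_1,v_4,v_6,v_8] = [v_4,v_6,v_8] − [v_1,v_6,v_8] + [v_1,v_4,v_8] − [v_1,v_4,v_6].
As a 10×1 matrix over Z this has rank 1, with invariant factors (1).

Now H_k = ker ∂_k / im ∂_{k+1}, so:

  H_0: rank C_0 − rank ∂_1 = 9 − 8 = 1, and the invariant factors of ∂_1 are all 1, so H_0 = Z.

H_0 ≅ Z.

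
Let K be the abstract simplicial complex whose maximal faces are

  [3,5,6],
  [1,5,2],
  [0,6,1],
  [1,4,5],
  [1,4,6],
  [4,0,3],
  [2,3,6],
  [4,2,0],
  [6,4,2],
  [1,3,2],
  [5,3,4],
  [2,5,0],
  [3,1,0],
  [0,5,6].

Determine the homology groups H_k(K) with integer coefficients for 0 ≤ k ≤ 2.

We work with the vertex ordering 0 < 1 < 2 < 3 < 4 < 5 < 6. The simplices of K, each written with vertices in increasing order, are:

  0-simplices (7): [0], [1], [2], [3], [4], [5], [6]
  1-simplices (21): [0,1], [0,2], [0,3], [0,4], [0,5], [0,6], [1,2], [1,3], [1,4], [1,5], [1,6], [2,3], [2,4], [2,5], [2,6], [3,4], [3,5], [3,6], [4,5], [4,6], [5,6]
  2-simplices (14): [0,1,3], [0,1,6], [0,2,4], [0,2,5], [0,3,4], [0,5,6], [1,2,3], [1,2,5], [1,4,5], [1,4,6], [2,3,6], [2,4,6], [3,4,5], [3,5,6]

giving chain groups C_0 ≅ Z^7, C_1 ≅ Z^21, C_2 ≅ Z^14.

Boundary ∂_1: C_1 → C_0 sends each edge [p,q] (with p < q) to q − p.
The resulting 7×21 matrix has rank 6, and its Smith normal form has invariant factors (1,1,1,1,1,1).

∂_2: C_2 → C_1 acts by ∂[p,q,r] = [q,r] − [p,r] + [p,q]. For instance
  ∂[0,1,6] = [1,6] − [0,6] + [0,1],
  ∂[1,2,5] = [2,5] − [1,5] + [1,2].
The 21×14 boundary matrix has rank 13 and Smith normal form diag(1,1,1,1,1,1,1,1,1,1,1,1,1).

Now H_k = ker ∂_k / im ∂_{k+1}, so:

  H_0: rank C_0 − rank ∂_1 = 7 − 6 = 1, and the invariant factors of ∂_1 are all 1, so H_0 ≅ Z.
  H_1: rank ker ∂_1 − rank ∂_2 = (21 − 6) − 13 = 2, and the invariant factors of ∂_2 are all 1, so H_1 ≅ Z^2.
  H_2: rank ker ∂_2 − rank ∂_3 = (14 − 13) − 0 = 1, and there is no ∂_3, so H_2 ≅ Z.

H_0 ≅ Z,  H_1 ≅ Z^2,  H_2 ≅ Z.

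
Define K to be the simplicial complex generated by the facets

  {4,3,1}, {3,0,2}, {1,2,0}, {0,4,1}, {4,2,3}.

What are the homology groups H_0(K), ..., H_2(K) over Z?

H_0 ≅ Z,  H_1 ≅ Z,  H_2 = 0.

Fix the vertex order 0 < 1 < 2 < 3 < 4 and write every simplex with vertices in increasing order. Then dim K = 2 and the simplices of K are:

  0-simplices (5): [0], [1], [2], [3], [4]
  1-simplices (10): [0,1], [0,2], [0,3], [0,4], [1,2], [1,3], [1,4], [2,3], [2,4], [3,4]
  2-simplices (5): [0,1,2], [0,1,4], [0,2,3], [1,3,4], [2,3,4]

so the chain groups are C_0 ≅ Z^5, C_1 ≅ Z^10, C_2 ≅ Z^5.

Boundary ∂_1: C_1 → C_0 sends each edge [p,q] (with p < q) to q − p.
As a 5×10 matrix over Z this has rank 4, with invariant factors (1,1,1,1).

∂_2: C_2 → C_1 sends each 2-simplex [p,q,r] to [q,r] − [p,r] + [p,q]. For instance
  ∂[0,1,2] = [1,2] − [0,2] + [0,1],
  ∂[0,2,3] = [2,3] − [0,3] + [0,2].
As a 10×5 matrix over Z this has rank 5, with invariant factors (1,1,1,1,1).

Computing H_k = (kernel of ∂_k) / (image of ∂_{k+1}):

  H_0: rank C_0 − rank ∂_1 = 5 − 4 = 1, and the invariant factors of ∂_1 are all 1, so H_0 = Z.
  H_1: rank ker ∂_1 − rank ∂_2 = (10 − 4) − 5 = 1, and the invariant factors of ∂_2 are all 1, so H_1 = Z.
  H_2: rank ker ∂_2 − rank ∂_3 = (5 − 5) − 0 = 0, and there is no ∂_3, so H_2 = 0.

(K is a triangulation of the Möbius band.)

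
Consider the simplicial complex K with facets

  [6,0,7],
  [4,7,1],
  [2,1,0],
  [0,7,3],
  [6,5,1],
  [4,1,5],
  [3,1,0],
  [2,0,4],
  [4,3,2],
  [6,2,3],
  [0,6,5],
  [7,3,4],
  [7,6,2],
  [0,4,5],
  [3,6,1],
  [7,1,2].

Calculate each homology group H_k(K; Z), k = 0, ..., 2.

H_0 ≅ Z,  H_1 ≅ Z^2,  H_2 ≅ Z.

We work with the vertex ordering 0 < 1 < 2 < 3 < 4 < 5 < 6 < 7. The simplices of K, each written with vertices in increasing order, are:

  0-simplices (8): [0], [1], [2], [3], [4], [5], [6], [7]
  1-simplices (24): (24 of them)
  2-simplices (16): [0,1,2], [0,1,3], [0,2,4], [0,3,7], [0,4,5], [0,5,6], [0,6,7], [1,2,7], [1,3,6], [1,4,5], [1,4,7], [1,5,6], [2,3,4], [2,3,6], [2,6,7], [3,4,7]

giving chain groups C_0 ≅ Z^8, C_1 ≅ Z^24, C_2 ≅ Z^16.

The boundary map ∂_1: C_1 → C_0 maps an edge to its endpoints' difference, ∂[p,q] = q − p.
The resulting 8×24 matrix has rank 7, and its Smith normal form has invariant factors (1,1,1,1,1,1,1).

∂_2: C_2 → C_1 acts by ∂[p,q,r] = [q,r] − [p,r] + [p,q]. For instance
  ∂[1,5,6] = [5,6] − [1,6] + [1,5],
  ∂[1,4,7] = [4,7] − [1,7] + [1,4].
As a 24×16 matrix over Z this has rank 15, with invariant factors (1,1,1,1,1,1,1,1,1,1,1,1,1,1,1).

Now H_k = ker ∂_k / im ∂_{k+1}, so:

  H_0: rank C_0 − rank ∂_1 = 8 − 7 = 1, and the invariant factors of ∂_1 are all 1, so H_0 = Z.
  H_1: rank ker ∂_1 − rank ∂_2 = (24 − 7) − 15 = 2, and the invariant factors of ∂_2 are all 1, so H_1 = Z^2.
  H_2: rank ker ∂_2 − rank ∂_3 = (16 − 15) − 0 = 1, and there is no ∂_3, so H_2 = Z.

As a check, the Euler characteristic is 8 − 24 + 16 = 0, which agrees with 1 − 2 + 1 = 0.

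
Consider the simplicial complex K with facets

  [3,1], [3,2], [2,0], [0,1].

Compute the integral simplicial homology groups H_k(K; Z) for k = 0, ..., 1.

H_0 ≅ Z,  H_1 ≅ Z.

Order the vertices as 0 < 1 < 2 < 3. Listing each simplex with vertices in this order, K has dimension 1 with simplices:

  0-simplices (4): [0], [1], [2], [3]
  1-simplices (4): [0,1], [0,2], [1,3], [2,3]

Hence C_0 ≅ Z^4, C_1 ≅ Z^4.

Boundary ∂_1: C_1 → C_0 sends each edge [p,q] (with p < q) to q − p.
As a 4×4 matrix over Z this has rank 3, with invariant factors (1,1,1).

From H_k ≅ ker(∂_k) / im(∂_{k+1}) we obtain:

  H_0: rank C_0 − rank ∂_1 = 4 − 3 = 1, and the invariant factors of ∂_1 are all 1, so H_0 = Z.
  H_1: rank ker ∂_1 − rank ∂_2 = (4 − 3) − 0 = 1, and there is no ∂_2, so H_1 = Z.

As a check, the Euler characteristic is 4 − 4 = 0, which agrees with 1 − 1 = 0.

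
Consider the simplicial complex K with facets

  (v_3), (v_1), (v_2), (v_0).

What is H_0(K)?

H_0 ≅ Z^4.

Fix the vertex order v_0 < v_1 < v_2 < v_3 and write every simplex with vertices in increasing order. Then dim K = 0 and the simplices of K are:

  0-simplices (4): [v_0], [v_1], [v_2], [v_3]

giving chain groups C_0 ≅ Z^4.

Now H_k = ker ∂_k / im ∂_{k+1}, so:

  H_0: rank C_0 − rank ∂_1 = 4 − 0 = 4, and there is no ∂_1, so H_0 = Z^4.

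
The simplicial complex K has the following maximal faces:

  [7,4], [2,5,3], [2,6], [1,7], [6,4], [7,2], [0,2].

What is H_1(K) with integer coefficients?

H_1 ≅ Z.

K has 8 vertices, 9 edges, 1 triangle.
rank ∂_1 = 7, rank ∂_2 = 1 ⇒ b_1 = 9 − 7 − 1 = 1; all invariant factors of ∂_2 are 1 so no torsion. So H_1 ≅ Z.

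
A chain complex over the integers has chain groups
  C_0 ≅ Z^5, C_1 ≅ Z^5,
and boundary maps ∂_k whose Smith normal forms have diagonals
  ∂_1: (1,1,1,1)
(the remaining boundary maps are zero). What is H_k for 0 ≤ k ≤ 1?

H_0 ≅ Z,  H_1 ≅ Z.

H_0: b_0 = 5 − 0 − 4 = 1; torsion from ∂_1 factors > 1: none. So H_0 ≅ Z.
H_1: b_1 = 5 − 4 − 0 = 1; torsion from ∂_2 factors > 1: none. So H_1 ≅ Z.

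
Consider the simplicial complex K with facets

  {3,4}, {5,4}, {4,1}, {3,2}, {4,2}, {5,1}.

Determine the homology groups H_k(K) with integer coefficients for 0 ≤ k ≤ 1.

H_0 = Z,  H_1 = Z^2.

Fix the vertex order 1 < 2 < 3 < 4 < 5 and write every simplex with vertices in increasing order. Then dim K = 1 and the simplices of K are:

  0-simplices (5): [1], [2], [3], [4], [5]
  1-simplices (6): [1,4], [1,5], [2,3], [2,4], [3,4], [4,5]

so the chain groups are C_0 ≅ Z^5, C_1 ≅ Z^6.

∂_1: C_1 → C_0 sends each edge [p,q] (with p < q) to q − p. For instance
  ∂[1,5] = [5] − [1].
As a 5×6 matrix over Z this has rank 4, with invariant factors (1,1,1,1).

Computing H_k = (kernel of ∂_k) / (image of ∂_{k+1}):

  H_0: rank C_0 − rank ∂_1 = 5 − 4 = 1, and the invariant factors of ∂_1 are all 1, so H_0 ≅ Z.
  H_1: rank ker ∂_1 − rank ∂_2 = (6 − 4) − 0 = 2, and there is no ∂_2, so H_1 ≅ Z^2.

(K is a triangulation of a wedge of 2 circles.)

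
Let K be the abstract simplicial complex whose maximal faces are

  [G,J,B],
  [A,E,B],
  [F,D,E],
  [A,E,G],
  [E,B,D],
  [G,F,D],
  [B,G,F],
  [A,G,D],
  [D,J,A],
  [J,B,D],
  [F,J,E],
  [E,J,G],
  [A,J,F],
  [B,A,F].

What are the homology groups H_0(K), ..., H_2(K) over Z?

H_0 = Z,  H_1 = Z^2,  H_2 = Z.

Fix the vertex order A < B < D < E < F < G < J and write every simplex with vertices in increasing order. Then dim K = 2 and the simplices of K are:

  0-simplices (7): A, B, D, E, F, G, J
  1-simplices (21): AB, AD, AE, AF, AG, AJ, BD, BE, BF, BG, BJ, DE, DF, DG, DJ, EF, EG, EJ, FG, FJ, GJ
  2-simplices (14): ABE, ABF, ADG, ADJ, AEG, AFJ, BDE, BDJ, BFG, BGJ, DEF, DFG, EFJ, EGJ

so the chain groups are C_0 ≅ Z^7, C_1 ≅ Z^21, C_2 ≅ Z^14.

Boundary ∂_1: C_1 → C_0 sends each edge [p,q] (with p < q) to q − p. For instance
  ∂AG = G − A.
As a 7×21 matrix over Z this has rank 6, with invariant factors (1,1,1,1,1,1).

The boundary map ∂_2: C_2 → C_1 maps a triangle to the signed sum of its edges. For instance
  ∂ADJ = DJ − AJ + AD,
  ∂ABF = BF − AF + AB.
The 21×14 boundary matrix has rank 13 and Smith normal form diag(1,1,1,1,1,1,1,1,1,1,1,1,1).

From H_k ≅ ker(∂_k) / im(∂_{k+1}) we obtain:

  H_0: rank C_0 − rank ∂_1 = 7 − 6 = 1, and the invariant factors of ∂_1 are all 1, so H_0 = Z.
  H_1: rank ker ∂_1 − rank ∂_2 = (21 − 6) − 13 = 2, and the invariant factors of ∂_2 are all 1, so H_1 = Z^2.
  H_2: rank ker ∂_2 − rank ∂_3 = (14 − 13) − 0 = 1, and there is no ∂_3, so H_2 = Z.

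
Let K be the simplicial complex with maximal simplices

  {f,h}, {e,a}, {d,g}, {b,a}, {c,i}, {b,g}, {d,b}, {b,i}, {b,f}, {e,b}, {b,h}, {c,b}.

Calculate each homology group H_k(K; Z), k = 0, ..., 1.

We work with the vertex ordering a < b < c < d < e < f < g < h < i. The simplices of K, each written with vertices in increasing order, are:

  0-simplices (9): a, b, c, d, e, f, g, h, i
  1-simplices (12): ab, ae, bc, bd, be, bf, bg, bh, bi, ci, dg, fh

so the chain groups are C_0 ≅ Z^9, C_1 ≅ Z^12.

Boundary ∂_1: C_1 → C_0 is given by ∂[p,q] = [q] − [p].
This gives a 9×12 integer matrix of rank 8; reducing to Smith normal form yields diagonal entries (1,1,1,1,1,1,1,1).

Computing H_k = (kernel of ∂_k) / (image of ∂_{k+1}):

  H_0: rank C_0 − rank ∂_1 = 9 − 8 = 1, and the invariant factors of ∂_1 are all 1, so H_0 ≅ Z.
  H_1: rank ker ∂_1 − rank ∂_2 = (12 − 8) − 0 = 4, and there is no ∂_2, so H_1 ≅ Z^4.

H_0 = Z,  H_1 = Z^4.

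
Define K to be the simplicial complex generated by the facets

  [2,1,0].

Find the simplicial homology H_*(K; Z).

H_0 = Z,  H_1 = 0,  H_2 = 0.

Fix the vertex order 0 < 1 < 2 and write every simplex with vertices in increasing order. Then dim K = 2 and the simplices of K are:

  0-simplices (3): [0], [1], [2]
  1-simplices (3): [0,1], [0,2], [1,2]
  2-simplices (1): [0,1,2]

Hence C_0 ≅ Z^3, C_1 ≅ Z^3, C_2 ≅ Z^1.

The boundary map ∂_1: C_1 → C_0 is given by ∂[p,q] = [q] − [p].
The 3×3 boundary matrix has rank 2 and Smith normal form diag(1,1).

The boundary map ∂_2: C_2 → C_1 sends each 2-simplex [p,q,r] to [q,r] − [p,r] + [p,q]. For instance
  ∂[0,1,2] = [1,2] − [0,2] + [0,1].
As a 3×1 matrix over Z this has rank 1, with invariant factors (1).

Now H_k = ker ∂_k / im ∂_{k+1}, so:

  H_0: rank C_0 − rank ∂_1 = 3 − 2 = 1, and the invariant factors of ∂_1 are all 1, so H_0 ≅ Z.
  H_1: rank ker ∂_1 − rank ∂_2 = (3 − 2) − 1 = 0, and the invariant factors of ∂_2 are all 1, so H_1 ≅ 0.
  H_2: rank ker ∂_2 − rank ∂_3 = (1 − 1) − 0 = 0, and there is no ∂_3, so H_2 ≅ 0.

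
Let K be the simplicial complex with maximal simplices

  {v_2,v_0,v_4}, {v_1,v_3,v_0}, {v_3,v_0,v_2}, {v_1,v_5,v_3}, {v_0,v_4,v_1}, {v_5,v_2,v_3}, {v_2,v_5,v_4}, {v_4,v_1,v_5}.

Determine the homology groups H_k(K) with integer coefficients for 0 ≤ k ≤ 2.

Fix the vertex order v_0 < v_1 < v_2 < v_3 < v_4 < v_5 and write every simplex with vertices in increasing order. Then dim K = 2 and the simplices of K are:

  0-simplices (6): [v_0], [v_1], [v_2], [v_3], [v_4], [v_5]
  1-simplices (12): [v_0,v_1], [v_0,v_2], [v_0,v_3], [v_0,v_4], [v_1,v_3], [v_1,v_4], [v_1,v_5], [v_2,v_3], [v_2,v_4], [v_2,v_5], [v_3,v_5], [v_4,v_5]
  2-simplices (8): [v_0,v_1,v_3], [v_0,v_1,v_4], [v_0,v_2,v_3], [v_0,v_2,v_4], [v_1,v_3,v_5], [v_1,v_4,v_5], [v_2,v_3,v_5], [v_2,v_4,v_5]

giving chain groups C_0 ≅ Z^6, C_1 ≅ Z^12, C_2 ≅ Z^8.

∂_1: C_1 → C_0 is given by ∂[p,q] = [q] − [p].
The 6×12 boundary matrix has rank 5 and Smith normal form diag(1,1,1,1,1).

∂_2: C_2 → C_1 sends each 2-simplex [p,q,r] to [q,r] − [p,r] + [p,q]. For instance
  ∂[v_0,v_2,v_3] = [v_2,v_3] − [v_0,v_3] + [v_0,v_2],
  ∂[v_0,v_1,v_4] = [v_1,v_4] − [v_0,v_4] + [v_0,v_1].
The resulting 12×8 matrix has rank 7, and its Smith normal form has invariant factors (1,1,1,1,1,1,1).

Computing H_k = (kernel of ∂_k) / (image of ∂_{k+1}):

  H_0: rank C_0 − rank ∂_1 = 6 − 5 = 1, and the invariant factors of ∂_1 are all 1, so H_0 = Z.
  H_1: rank ker ∂_1 − rank ∂_2 = (12 − 5) − 7 = 0, and the invariant factors of ∂_2 are all 1, so H_1 = 0.
  H_2: rank ker ∂_2 − rank ∂_3 = (8 − 7) − 0 = 1, and there is no ∂_3, so H_2 = Z.

As a check, the Euler characteristic is 6 − 12 + 8 = 2, which agrees with 1 − 0 + 1 = 2.
(K is a triangulation of the 2-sphere S^2.)

H_0 = Z,  H_1 = 0,  H_2 = Z.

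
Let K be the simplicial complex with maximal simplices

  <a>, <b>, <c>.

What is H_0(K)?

Fix the vertex order a < b < c and write every simplex with vertices in increasing order. Then dim K = 0 and the simplices of K are:

  0-simplices (3): a, b, c

so the chain groups are C_0 ≅ Z^3.

Now H_k = ker ∂_k / im ∂_{k+1}, so:

  H_0: rank C_0 − rank ∂_1 = 3 − 0 = 3, and there is no ∂_1, so H_0 ≅ Z^3.

(K is a triangulation of a set of 3 points.)

H_0 = Z^3.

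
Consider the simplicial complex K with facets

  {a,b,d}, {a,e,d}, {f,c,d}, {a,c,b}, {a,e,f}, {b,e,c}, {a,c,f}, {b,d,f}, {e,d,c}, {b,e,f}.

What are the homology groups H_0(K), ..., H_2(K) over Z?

H_0 = Z,  H_1 = Z/2,  H_2 = 0.

We work with the vertex ordering a < b < c < d < e < f. The simplices of K, each written with vertices in increasing order, are:

  0-simplices (6): a, b, c, d, e, f
  1-simplices (15): ab, ac, ad, ae, af, bc, bd, be, bf, cd, ce, cf, de, df, ef
  2-simplices (10): abc, abd, acf, ade, aef, bce, bdf, bef, cde, cdf

so the chain groups are C_0 ≅ Z^6, C_1 ≅ Z^15, C_2 ≅ Z^10.

Boundary ∂_1: C_1 → C_0 maps an edge to its endpoints' difference, ∂[p,q] = q − p.
As a 6×15 matrix over Z this has rank 5, with invariant factors (1,1,1,1,1).

The boundary map ∂_2: C_2 → C_1 acts by ∂[p,q,r] = [q,r] − [p,r] + [p,q]. For instance
  ∂abc = bc − ac + ab,
  ∂abd = bd − ad + ab.
The resulting 15×10 matrix has rank 10, and its Smith normal form has invariant factors (1,1,1,1,1,1,1,1,1,2).

From H_k ≅ ker(∂_k) / im(∂_{k+1}) we obtain:

  H_0: rank C_0 − rank ∂_1 = 6 − 5 = 1, and the invariant factors of ∂_1 are all 1, so H_0 ≅ Z.
  H_1: rank ker ∂_1 − rank ∂_2 = (15 − 5) − 10 = 0, and ∂_2 has invariant factor 2 > 1, so H_1 ≅ Z/2.
  H_2: rank ker ∂_2 − rank ∂_3 = (10 − 10) − 0 = 0, and there is no ∂_3, so H_2 ≅ 0.

(K is a triangulation of the real projective plane RP^2.)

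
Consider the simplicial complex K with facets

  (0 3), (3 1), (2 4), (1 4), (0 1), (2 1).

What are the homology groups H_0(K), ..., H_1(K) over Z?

H_0 ≅ Z,  H_1 ≅ Z^2.

Order the vertices as 0 < 1 < 2 < 3 < 4. Listing each simplex with vertices in this order, K has dimension 1 with simplices:

  0-simplices (5): [0], [1], [2], [3], [4]
  1-simplices (6): [0,1], [0,3], [1,2], [1,3], [1,4], [2,4]

so the chain groups are C_0 ≅ Z^5, C_1 ≅ Z^6.

The boundary map ∂_1: C_1 → C_0 maps an edge to its endpoints' difference, ∂[p,q] = q − p.
The resulting 5×6 matrix has rank 4, and its Smith normal form has invariant factors (1,1,1,1).

From H_k ≅ ker(∂_k) / im(∂_{k+1}) we obtain:

  H_0: rank C_0 − rank ∂_1 = 5 − 4 = 1, and the invariant factors of ∂_1 are all 1, so H_0 = Z.
  H_1: rank ker ∂_1 − rank ∂_2 = (6 − 4) − 0 = 2, and there is no ∂_2, so H_1 = Z^2.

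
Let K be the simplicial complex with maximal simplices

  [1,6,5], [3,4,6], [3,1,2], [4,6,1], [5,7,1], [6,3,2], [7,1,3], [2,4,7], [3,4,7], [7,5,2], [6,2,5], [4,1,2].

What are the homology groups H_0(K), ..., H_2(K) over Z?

We work with the vertex ordering 1 < 2 < 3 < 4 < 5 < 6 < 7. The simplices of K, each written with vertices in increasing order, are:

  0-simplices (7): [1], [2], [3], [4], [5], [6], [7]
  1-simplices (18): [1,2], [1,3], [1,4], [1,5], [1,6], [1,7], [2,3], [2,4], [2,5], [2,6], [2,7], [3,4], [3,6], [3,7], [4,6], [4,7], [5,6], [5,7]
  2-simplices (12): [1,2,3], [1,2,4], [1,3,7], [1,4,6], [1,5,6], [1,5,7], [2,3,6], [2,4,7], [2,5,6], [2,5,7], [3,4,6], [3,4,7]

so the chain groups are C_0 ≅ Z^7, C_1 ≅ Z^18, C_2 ≅ Z^12.

Boundary ∂_1: C_1 → C_0 sends each edge [p,q] (with p < q) to q − p.
This gives a 7×18 integer matrix of rank 6; reducing to Smith normal form yields diagonal entries (1,1,1,1,1,1).

The boundary map ∂_2: C_2 → C_1 maps a triangle to the signed sum of its edges. For instance
  ∂[1,5,6] = [5,6] − [1,6] + [1,5],
  ∂[2,3,6] = [3,6] − [2,6] + [2,3].
This gives a 18×12 integer matrix of rank 12; reducing to Smith normal form yields diagonal entries (1,1,1,1,1,1,1,1,1,1,1,2).

Reading off H_k = ker ∂_k / im ∂_{k+1}:

  H_0: rank C_0 − rank ∂_1 = 7 − 6 = 1, and the invariant factors of ∂_1 are all 1, so H_0 = Z.
  H_1: rank ker ∂_1 − rank ∂_2 = (18 − 6) − 12 = 0, and ∂_2 has invariant factor 2 > 1, so H_1 = Z/2Z.
  H_2: rank ker ∂_2 − rank ∂_3 = (12 − 12) − 0 = 0, and there is no ∂_3, so H_2 = 0.

H_0 = Z,  H_1 = Z/2Z,  H_2 = 0.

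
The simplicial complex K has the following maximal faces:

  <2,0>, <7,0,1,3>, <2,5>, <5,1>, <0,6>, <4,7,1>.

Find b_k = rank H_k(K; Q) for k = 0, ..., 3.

b_0 = 1, b_1 = 1, b_2 = 0, b_3 = 0.

Order the vertices as 0 < 1 < 2 < 3 < 4 < 5 < 6 < 7. Listing each simplex with vertices in this order, K has dimension 3 with simplices:

  0-simplices (8): [0], [1], [2], [3], [4], [5], [6], [7]
  1-simplices (12): [0,1], [0,2], [0,3], [0,6], [0,7], [1,3], [1,4], [1,5], [1,7], [2,5], [3,7], [4,7]
  2-simplices (5): [0,1,3], [0,1,7], [0,3,7], [1,3,7], [1,4,7]
  3-simplices (1): [0,1,3,7]

so the chain groups are C_0 ≅ Z^8, C_1 ≅ Z^12, C_2 ≅ Z^5, C_3 ≅ Z^1.

The boundary map ∂_1: C_1 → C_0 sends each edge [p,q] (with p < q) to q − p. For instance
  ∂[3,7] = [7] − [3].
This gives a 8×12 integer matrix of rank 7; reducing to Smith normal form yields diagonal entries (1,1,1,1,1,1,1).

The boundary map ∂_2: C_2 → C_1 acts by ∂[p,q,r] = [q,r] − [p,r] + [p,q]. For instance
  ∂[0,3,7] = [3,7] − [0,7] + [0,3],
  ∂[0,1,7] = [1,7] − [0,7] + [0,1].
This gives a 12×5 integer matrix of rank 4; reducing to Smith normal form yields diagonal entries (1,1,1,1).

The boundary map ∂_3: C_3 → C_2 sends each 3-simplex σ to the alternating sum Σ_i (−1)^i (σ with its i-th vertex removed). For instance
  ∂[0,1,3,7] = [1,3,7] − [0,3,7] + [0,1,7] − [0,1,3].
This gives a 5×1 integer matrix of rank 1; reducing to Smith normal form yields diagonal entries (1).

Now H_k = ker ∂_k / im ∂_{k+1}, so:

  H_0: rank C_0 − rank ∂_1 = 8 − 7 = 1, and the invariant factors of ∂_1 are all 1, so H_0 ≅ Z.
  H_1: rank ker ∂_1 − rank ∂_2 = (12 − 7) − 4 = 1, and the invariant factors of ∂_2 are all 1, so H_1 ≅ Z.
  H_2: rank ker ∂_2 − rank ∂_3 = (5 − 4) − 1 = 0, and the invariant factors of ∂_3 are all 1, so H_2 ≅ 0.
  H_3: rank ker ∂_3 − rank ∂_4 = (1 − 1) − 0 = 0, and there is no ∂_4, so H_3 ≅ 0.

As a check, the Euler characteristic is 8 − 12 + 5 − 1 = 0, which agrees with 1 − 1 + 0 − 0 = 0.

Hence the Betti numbers are b_0 = 1, b_1 = 1, b_2 = 0, b_3 = 0.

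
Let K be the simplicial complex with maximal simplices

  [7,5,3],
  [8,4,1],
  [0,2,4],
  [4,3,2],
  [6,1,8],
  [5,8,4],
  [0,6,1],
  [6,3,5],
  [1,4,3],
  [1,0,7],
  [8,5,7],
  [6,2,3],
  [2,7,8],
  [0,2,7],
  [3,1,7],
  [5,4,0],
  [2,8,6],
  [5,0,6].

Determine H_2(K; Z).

H_2 = Z.

We work with the vertex ordering 0 < 1 < 2 < 3 < 4 < 5 < 6 < 7 < 8. The simplices of K, each written with vertices in increasing order, are:

  0-simplices (9): [0], [1], [2], [3], [4], [5], [6], [7], [8]
  1-simplices (27): (27 of them)
  2-simplices (18): [0,1,6], [0,1,7], [0,2,4], [0,2,7], [0,4,5], [0,5,6], [1,3,4], [1,3,7], [1,4,8], [1,6,8], [2,3,4], [2,3,6], [2,6,8], [2,7,8], [3,5,6], [3,5,7], [4,5,8], [5,7,8]

giving chain groups C_0 ≅ Z^9, C_1 ≅ Z^27, C_2 ≅ Z^18.

Boundary ∂_1: C_1 → C_0 maps an edge to its endpoints' difference, ∂[p,q] = q − p.
The resulting 9×27 matrix has rank 8, and its Smith normal form has invariant factors (1,1,1,1,1,1,1,1).

∂_2: C_2 → C_1 acts by ∂[p,q,r] = [q,r] − [p,r] + [p,q]. For instance
  ∂[2,7,8] = [7,8] − [2,8] + [2,7],
  ∂[0,2,4] = [2,4] − [0,4] + [0,2].
The resulting 27×18 matrix has rank 17, and its Smith normal form has invariant factors (1,1,1,1,1,1,1,1,1,1,1,1,1,1,1,1,1).

Computing H_k = (kernel of ∂_k) / (image of ∂_{k+1}):

  H_2: rank ker ∂_2 − rank ∂_3 = (18 − 17) − 0 = 1, and there is no ∂_3, so H_2 ≅ Z.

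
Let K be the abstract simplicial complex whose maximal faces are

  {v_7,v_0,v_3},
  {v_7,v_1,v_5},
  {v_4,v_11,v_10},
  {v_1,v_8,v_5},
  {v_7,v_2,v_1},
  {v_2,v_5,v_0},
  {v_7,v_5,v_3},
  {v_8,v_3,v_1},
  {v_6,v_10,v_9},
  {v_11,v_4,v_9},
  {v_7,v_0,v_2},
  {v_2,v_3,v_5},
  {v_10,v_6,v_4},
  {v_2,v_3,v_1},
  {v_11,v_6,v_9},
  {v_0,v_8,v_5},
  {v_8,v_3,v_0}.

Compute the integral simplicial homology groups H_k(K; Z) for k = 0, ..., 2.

Fix the vertex order v_0 < v_1 < v_2 < v_3 < v_4 < v_5 < v_6 < v_7 < v_8 < v_9 < v_10 < v_11 and write every simplex with vertices in increasing order. Then dim K = 2 and the simplices of K are:

  0-simplices (12): [v_0], [v_1], [v_2], [v_3], [v_4], [v_5], [v_6], [v_7], [v_8], [v_9], [v_10], [v_11]
  1-simplices (28): (28 of them)
  2-simplices (17): (17 of them)

giving chain groups C_0 ≅ Z^12, C_1 ≅ Z^28, C_2 ≅ Z^17.

The boundary map ∂_1: C_1 → C_0 sends each edge [p,q] (with p < q) to q − p.
The resulting 12×28 matrix has rank 10, and its Smith normal form has invariant factors (1,1,1,1,1,1,1,1,1,1).

∂_2: C_2 → C_1 sends each 2-simplex [p,q,r] to [q,r] − [p,r] + [p,q]. For instance
  ∂[v_0,v_2,v_7] = [v_2,v_7] − [v_0,v_7] + [v_0,v_2],
  ∂[v_4,v_9,v_11] = [v_9,v_11] − [v_4,v_11] + [v_4,v_9].
This gives a 28×17 integer matrix of rank 17; reducing to Smith normal form yields diagonal entries (1,1,1,1,1,1,1,1,1,1,1,1,1,1,1,1,2).

From H_k ≅ ker(∂_k) / im(∂_{k+1}) we obtain:

  H_0: rank C_0 − rank ∂_1 = 12 − 10 = 2, and the invariant factors of ∂_1 are all 1, so H_0 ≅ Z^2.
  H_1: rank ker ∂_1 − rank ∂_2 = (28 − 10) − 17 = 1, and ∂_2 has invariant factor 2 > 1, so H_1 ≅ Z ⊕ Z_2.
  H_2: rank ker ∂_2 − rank ∂_3 = (17 − 17) − 0 = 0, and there is no ∂_3, so H_2 ≅ 0.

As a check, the Euler characteristic is 12 − 28 + 17 = 1, which agrees with 2 − 1 + 0 = 1.

H_0 = Z^2,  H_1 = Z ⊕ Z_2,  H_2 = 0.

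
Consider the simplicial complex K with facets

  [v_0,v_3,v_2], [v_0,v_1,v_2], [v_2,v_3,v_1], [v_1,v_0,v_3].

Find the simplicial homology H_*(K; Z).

Fix the vertex order v_0 < v_1 < v_2 < v_3 and write every simplex with vertices in increasing order. Then dim K = 2 and the simplices of K are:

  0-simplices (4): [v_0], [v_1], [v_2], [v_3]
  1-simplices (6): [v_0,v_1], [v_0,v_2], [v_0,v_3], [v_1,v_2], [v_1,v_3], [v_2,v_3]
  2-simplices (4): [v_0,v_1,v_2], [v_0,v_1,v_3], [v_0,v_2,v_3], [v_1,v_2,v_3]

giving chain groups C_0 ≅ Z^4, C_1 ≅ Z^6, C_2 ≅ Z^4.

The boundary map ∂_1: C_1 → C_0 is given by ∂[p,q] = [q] − [p]. For instance
  ∂[v_2,v_3] = [v_3] − [v_2].
This gives a 4×6 integer matrix of rank 3; reducing to Smith normal form yields diagonal entries (1,1,1).

∂_2: C_2 → C_1 acts by ∂[p,q,r] = [q,r] − [p,r] + [p,q]. For instance
  ∂[v_0,v_1,v_3] = [v_1,v_3] − [v_0,v_3] + [v_0,v_1],
  ∂[v_1,v_2,v_3] = [v_2,v_3] − [v_1,v_3] + [v_1,v_2].
The 6×4 boundary matrix has rank 3 and Smith normal form diag(1,1,1).

Reading off H_k = ker ∂_k / im ∂_{k+1}:

  H_0: rank C_0 − rank ∂_1 = 4 − 3 = 1, and the invariant factors of ∂_1 are all 1, so H_0 ≅ Z.
  H_1: rank ker ∂_1 − rank ∂_2 = (6 − 3) − 3 = 0, and the invariant factors of ∂_2 are all 1, so H_1 ≅ 0.
  H_2: rank ker ∂_2 − rank ∂_3 = (4 − 3) − 0 = 1, and there is no ∂_3, so H_2 ≅ Z.

H_0 = Z,  H_1 = 0,  H_2 = Z.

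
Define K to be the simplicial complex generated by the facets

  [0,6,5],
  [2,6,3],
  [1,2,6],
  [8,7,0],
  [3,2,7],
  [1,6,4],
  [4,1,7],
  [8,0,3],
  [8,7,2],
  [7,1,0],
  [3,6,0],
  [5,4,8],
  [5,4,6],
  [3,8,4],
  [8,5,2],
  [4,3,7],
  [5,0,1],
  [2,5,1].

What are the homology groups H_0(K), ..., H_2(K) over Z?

We work with the vertex ordering 0 < 1 < 2 < 3 < 4 < 5 < 6 < 7 < 8. The simplices of K, each written with vertices in increasing order, are:

  0-simplices (9): [0], [1], [2], [3], [4], [5], [6], [7], [8]
  1-simplices (27): (27 of them)
  2-simplices (18): [0,1,5], [0,1,7], [0,3,6], [0,3,8], [0,5,6], [0,7,8], [1,2,5], [1,2,6], [1,4,6], [1,4,7], [2,3,6], [2,3,7], [2,5,8], [2,7,8], [3,4,7], [3,4,8], [4,5,6], [4,5,8]

giving chain groups C_0 ≅ Z^9, C_1 ≅ Z^27, C_2 ≅ Z^18.

Boundary ∂_1: C_1 → C_0 sends each edge [p,q] (with p < q) to q − p. For instance
  ∂[4,7] = [7] − [4].
This gives a 9×27 integer matrix of rank 8; reducing to Smith normal form yields diagonal entries (1,1,1,1,1,1,1,1).

Boundary ∂_2: C_2 → C_1 sends each 2-simplex [p,q,r] to [q,r] − [p,r] + [p,q]. For instance
  ∂[2,7,8] = [7,8] − [2,8] + [2,7],
  ∂[2,3,7] = [3,7] − [2,7] + [2,3].
The 27×18 boundary matrix has rank 18 and Smith normal form diag(1,1,1,1,1,1,1,1,1,1,1,1,1,1,1,1,1,2).

Computing H_k = (kernel of ∂_k) / (image of ∂_{k+1}):

  H_0: rank C_0 − rank ∂_1 = 9 − 8 = 1, and the invariant factors of ∂_1 are all 1, so H_0 = Z.
  H_1: rank ker ∂_1 − rank ∂_2 = (27 − 8) − 18 = 1, and ∂_2 has invariant factor 2 > 1, so H_1 = Z ⊕ Z/2.
  H_2: rank ker ∂_2 − rank ∂_3 = (18 − 18) − 0 = 0, and there is no ∂_3, so H_2 = 0.

H_0 = Z,  H_1 = Z ⊕ Z/2,  H_2 = 0.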